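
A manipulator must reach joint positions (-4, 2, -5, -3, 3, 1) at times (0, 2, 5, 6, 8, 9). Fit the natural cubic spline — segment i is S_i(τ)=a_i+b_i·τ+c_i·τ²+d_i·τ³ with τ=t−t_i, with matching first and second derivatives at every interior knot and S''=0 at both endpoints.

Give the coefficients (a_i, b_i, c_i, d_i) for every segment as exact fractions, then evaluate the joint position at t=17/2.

  seg 0: a=-4 b=7529/1659 c=0 d=-638/1659
  seg 1: a=2 b=-127/1659 c=-1276/553 d=860/1659
  seg 2: a=-5 b=125/1659 c=1304/553 d=-719/1659
  seg 3: a=-3 b=5792/1659 c=585/553 d=-4325/6636
  seg 4: a=3 b=-163/1659 c=-3155/1106 d=3155/3318
S(17/2) = 20851/8848

Δ: Δ0=3, Δ1=-7/3, Δ2=2, Δ3=3, Δ4=-2
row 1: diag=10, rhs=-32; c'=3/10, d'=-16/5
row 2: denom=8−3·3/10=71/10; d'=(26−3·-16/5)/(71/10)=356/71
row 3: denom=6−1·10/71=416/71; d'=(6−1·356/71)/(416/71)=35/208
row 4: denom=6−2·71/208=553/104; d'=(-30−2·35/208)/(553/104)=-3155/553
back: M4=-3155/553
back: M3=35/208−71/208·-3155/553=1170/553
back: M2=356/71−10/71·1170/553=2608/553
back: M1=-16/5−3/10·2608/553=-2552/553
M: M0=0, M1=-2552/553, M2=2608/553, M3=1170/553, M4=-3155/553, M5=0
seg 0: a=-4, c=M0/2=0, d=(M1−M0)/(6·2)=-638/1659, b=Δ0−h0·(2M0+M1)/6=7529/1659
seg 1: a=2, c=M1/2=-1276/553, d=(M2−M1)/(6·3)=860/1659, b=Δ1−h1·(2M1+M2)/6=-127/1659
seg 2: a=-5, c=M2/2=1304/553, d=(M3−M2)/(6·1)=-719/1659, b=Δ2−h2·(2M2+M3)/6=125/1659
seg 3: a=-3, c=M3/2=585/553, d=(M4−M3)/(6·2)=-4325/6636, b=Δ3−h3·(2M3+M4)/6=5792/1659
seg 4: a=3, c=M4/2=-3155/1106, d=(M5−M4)/(6·1)=3155/3318, b=Δ4−h4·(2M4+M5)/6=-163/1659
t_q=17/2 → seg 4, τ=1/2; S=3+-163/1659·τ+-3155/1106·τ²+3155/3318·τ³=20851/8848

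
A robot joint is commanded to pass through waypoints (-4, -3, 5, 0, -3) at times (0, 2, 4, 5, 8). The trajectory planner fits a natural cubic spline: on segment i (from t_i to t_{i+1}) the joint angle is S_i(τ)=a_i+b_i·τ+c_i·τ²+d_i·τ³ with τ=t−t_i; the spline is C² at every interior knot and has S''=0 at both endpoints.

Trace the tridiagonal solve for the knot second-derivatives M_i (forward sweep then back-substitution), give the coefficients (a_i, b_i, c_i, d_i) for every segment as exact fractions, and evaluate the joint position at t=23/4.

  seg 0: a=-4 b=-461/344 c=0 d=633/1376
  seg 1: a=-3 b=719/172 c=1899/688 d=-1961/1376
  seg 2: a=5 b=-647/344 c=-249/43 d=919/344
  seg 3: a=0 b=-937/172 c=765/344 d=-85/344
S(23/4) = -64707/22016

Δ: Δ0=1/2, Δ1=4, Δ2=-5, Δ3=-1
row 1: diag=8, rhs=21; c'=1/4, d'=21/8
row 2: denom=6−2·1/4=11/2; d'=(-54−2·21/8)/(11/2)=-237/22
row 3: denom=8−1·2/11=86/11; d'=(24−1·-237/22)/(86/11)=765/172
back: M3=765/172
back: M2=-237/22−2/11·765/172=-498/43
back: M1=21/8−1/4·-498/43=1899/344
M: M0=0, M1=1899/344, M2=-498/43, M3=765/172, M4=0
seg 0: a=-4, c=M0/2=0, d=(M1−M0)/(6·2)=633/1376, b=Δ0−h0·(2M0+M1)/6=-461/344
seg 1: a=-3, c=M1/2=1899/688, d=(M2−M1)/(6·2)=-1961/1376, b=Δ1−h1·(2M1+M2)/6=719/172
seg 2: a=5, c=M2/2=-249/43, d=(M3−M2)/(6·1)=919/344, b=Δ2−h2·(2M2+M3)/6=-647/344
seg 3: a=0, c=M3/2=765/344, d=(M4−M3)/(6·3)=-85/344, b=Δ3−h3·(2M3+M4)/6=-937/172
t_q=23/4 → seg 3, τ=3/4; S=0+-937/172·τ+765/344·τ²+-85/344·τ³=-64707/22016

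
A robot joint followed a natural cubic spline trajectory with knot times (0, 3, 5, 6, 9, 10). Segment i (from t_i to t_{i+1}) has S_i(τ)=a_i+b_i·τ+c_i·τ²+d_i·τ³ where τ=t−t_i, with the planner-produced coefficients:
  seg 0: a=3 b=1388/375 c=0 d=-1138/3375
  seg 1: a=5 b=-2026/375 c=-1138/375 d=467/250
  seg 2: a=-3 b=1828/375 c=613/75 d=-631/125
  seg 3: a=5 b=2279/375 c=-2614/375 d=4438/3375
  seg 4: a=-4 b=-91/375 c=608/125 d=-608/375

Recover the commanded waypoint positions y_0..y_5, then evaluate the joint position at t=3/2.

y_0 = S_0(0) = a_0 = 3
y_1 = S_1(0) = a_1 = 5
y_2 = S_2(0) = a_2 = -3
y_3 = S_3(0) = a_3 = 5
y_4 = S_4(0) = a_4 = -4
y_5 = S_4(1) = -1
t_q=3/2 is in segment 0 (τ=3/2); S_0(τ)=3707/500

y_0=3 y_1=5 y_2=-3 y_3=5 y_4=-4 y_5=-1
S(3/2) = 3707/500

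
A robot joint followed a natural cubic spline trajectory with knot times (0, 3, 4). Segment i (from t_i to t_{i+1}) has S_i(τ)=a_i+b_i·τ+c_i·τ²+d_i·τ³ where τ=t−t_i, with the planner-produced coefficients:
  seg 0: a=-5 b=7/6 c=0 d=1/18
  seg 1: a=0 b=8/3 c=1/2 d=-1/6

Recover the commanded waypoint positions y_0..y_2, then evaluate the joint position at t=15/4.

y_0=-5 y_1=0 y_2=3
S(15/4) = 283/128

y_0 = S_0(0) = a_0 = -5
y_1 = S_1(0) = a_1 = 0
y_2 = S_1(1) = 3
t_q=15/4 is in segment 1 (τ=3/4); S_1(τ)=283/128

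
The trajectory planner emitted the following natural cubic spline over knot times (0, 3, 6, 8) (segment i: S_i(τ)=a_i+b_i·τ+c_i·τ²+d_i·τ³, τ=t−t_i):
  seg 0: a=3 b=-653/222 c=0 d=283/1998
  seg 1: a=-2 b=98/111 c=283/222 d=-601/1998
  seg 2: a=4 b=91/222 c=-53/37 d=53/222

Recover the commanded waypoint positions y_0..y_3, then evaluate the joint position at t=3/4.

y_0=3 y_1=-2 y_2=4 y_3=1
S(3/4) = 4043/4736

y_0 = S_0(0) = a_0 = 3
y_1 = S_1(0) = a_1 = -2
y_2 = S_2(0) = a_2 = 4
y_3 = S_2(2) = 1
t_q=3/4 is in segment 0 (τ=3/4); S_0(τ)=4043/4736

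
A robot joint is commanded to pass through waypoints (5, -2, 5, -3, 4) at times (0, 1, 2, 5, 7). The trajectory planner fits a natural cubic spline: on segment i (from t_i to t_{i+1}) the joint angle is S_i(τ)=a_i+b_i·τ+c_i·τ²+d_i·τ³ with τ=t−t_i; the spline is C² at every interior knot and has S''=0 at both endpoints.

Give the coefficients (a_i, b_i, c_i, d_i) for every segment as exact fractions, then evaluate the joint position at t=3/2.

Δ: Δ0=-7, Δ1=7, Δ2=-8/3, Δ3=7/2
row 1: diag=4, rhs=84; c'=1/4, d'=21
row 2: denom=8−1·1/4=31/4; d'=(-58−1·21)/(31/4)=-316/31
row 3: denom=10−3·12/31=274/31; d'=(37−3·-316/31)/(274/31)=2095/274
back: M3=2095/274
back: M2=-316/31−12/31·2095/274=-1802/137
back: M1=21−1/4·-1802/137=6655/274
M: M0=0, M1=6655/274, M2=-1802/137, M3=2095/274, M4=0
seg 0: a=5, c=M0/2=0, d=(M1−M0)/(6·1)=6655/1644, b=Δ0−h0·(2M0+M1)/6=-18163/1644
seg 1: a=-2, c=M1/2=6655/548, d=(M2−M1)/(6·1)=-10259/1644, b=Δ1−h1·(2M1+M2)/6=901/822
seg 2: a=5, c=M2/2=-901/137, d=(M3−M2)/(6·3)=5699/4932, b=Δ2−h2·(2M2+M3)/6=10955/1644
seg 3: a=-3, c=M3/2=2095/548, d=(M4−M3)/(6·2)=-2095/3288, b=Δ3−h3·(2M3+M4)/6=-1313/822
t_q=3/2 → seg 1, τ=1/2; S=-2+901/822·τ+6655/548·τ²+-10259/1644·τ³=3525/4384

  seg 0: a=5 b=-18163/1644 c=0 d=6655/1644
  seg 1: a=-2 b=901/822 c=6655/548 d=-10259/1644
  seg 2: a=5 b=10955/1644 c=-901/137 d=5699/4932
  seg 3: a=-3 b=-1313/822 c=2095/548 d=-2095/3288
S(3/2) = 3525/4384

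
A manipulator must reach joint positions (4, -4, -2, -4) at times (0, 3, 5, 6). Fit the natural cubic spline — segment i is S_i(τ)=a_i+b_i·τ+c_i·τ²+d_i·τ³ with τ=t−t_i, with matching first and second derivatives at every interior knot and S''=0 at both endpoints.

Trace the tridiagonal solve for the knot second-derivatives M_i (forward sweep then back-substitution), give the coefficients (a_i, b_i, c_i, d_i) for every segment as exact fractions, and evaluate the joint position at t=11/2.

Δ: Δ0=-8/3, Δ1=1, Δ2=-2
row 1: diag=10, rhs=22; c'=1/5, d'=11/5
row 2: denom=6−2·1/5=28/5; d'=(-18−2·11/5)/(28/5)=-4
back: M2=-4
back: M1=11/5−1/5·-4=3
M: M0=0, M1=3, M2=-4, M3=0
seg 0: a=4, c=M0/2=0, d=(M1−M0)/(6·3)=1/6, b=Δ0−h0·(2M0+M1)/6=-25/6
seg 1: a=-4, c=M1/2=3/2, d=(M2−M1)/(6·2)=-7/12, b=Δ1−h1·(2M1+M2)/6=1/3
seg 2: a=-2, c=M2/2=-2, d=(M3−M2)/(6·1)=2/3, b=Δ2−h2·(2M2+M3)/6=-2/3
t_q=11/2 → seg 2, τ=1/2; S=-2+-2/3·τ+-2·τ²+2/3·τ³=-11/4

  seg 0: a=4 b=-25/6 c=0 d=1/6
  seg 1: a=-4 b=1/3 c=3/2 d=-7/12
  seg 2: a=-2 b=-2/3 c=-2 d=2/3
S(11/2) = -11/4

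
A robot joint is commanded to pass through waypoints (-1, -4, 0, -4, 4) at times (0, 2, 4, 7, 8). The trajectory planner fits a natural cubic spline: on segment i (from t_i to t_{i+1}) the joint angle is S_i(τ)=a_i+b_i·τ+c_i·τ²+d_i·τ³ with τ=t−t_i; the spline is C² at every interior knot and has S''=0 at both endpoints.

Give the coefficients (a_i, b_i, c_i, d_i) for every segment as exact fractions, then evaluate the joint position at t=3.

  seg 0: a=-1 b=-4559/1608 c=0 d=2147/6432
  seg 1: a=-4 b=941/804 c=2147/1072 d=-5107/6432
  seg 2: a=0 b=-557/1608 c=-185/67 d=3911/4824
  seg 3: a=-4 b=4001/804 c=2431/536 d=-2431/1608
S(3) = -3475/2144

Δ: Δ0=-3/2, Δ1=2, Δ2=-4/3, Δ3=8
row 1: diag=8, rhs=21; c'=1/4, d'=21/8
row 2: denom=10−2·1/4=19/2; d'=(-20−2·21/8)/(19/2)=-101/38
row 3: denom=8−3·6/19=134/19; d'=(56−3·-101/38)/(134/19)=2431/268
back: M3=2431/268
back: M2=-101/38−6/19·2431/268=-370/67
back: M1=21/8−1/4·-370/67=2147/536
M: M0=0, M1=2147/536, M2=-370/67, M3=2431/268, M4=0
seg 0: a=-1, c=M0/2=0, d=(M1−M0)/(6·2)=2147/6432, b=Δ0−h0·(2M0+M1)/6=-4559/1608
seg 1: a=-4, c=M1/2=2147/1072, d=(M2−M1)/(6·2)=-5107/6432, b=Δ1−h1·(2M1+M2)/6=941/804
seg 2: a=0, c=M2/2=-185/67, d=(M3−M2)/(6·3)=3911/4824, b=Δ2−h2·(2M2+M3)/6=-557/1608
seg 3: a=-4, c=M3/2=2431/536, d=(M4−M3)/(6·1)=-2431/1608, b=Δ3−h3·(2M3+M4)/6=4001/804
t_q=3 → seg 1, τ=1; S=-4+941/804·τ+2147/1072·τ²+-5107/6432·τ³=-3475/2144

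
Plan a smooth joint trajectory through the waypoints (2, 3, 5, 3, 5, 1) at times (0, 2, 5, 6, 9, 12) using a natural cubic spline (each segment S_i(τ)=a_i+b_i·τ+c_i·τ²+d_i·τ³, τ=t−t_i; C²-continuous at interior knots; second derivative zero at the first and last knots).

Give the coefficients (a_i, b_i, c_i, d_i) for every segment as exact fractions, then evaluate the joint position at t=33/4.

  seg 0: a=2 b=787/4038 c=0 d=154/2019
  seg 1: a=3 b=4483/4038 c=308/673 d=-815/4038
  seg 2: a=5 b=-3217/2019 c=-1829/1346 d=3845/4038
  seg 3: a=3 b=-5873/4038 c=1008/673 d=-3193/12114
  seg 4: a=5 b=839/2019 c=-1177/1346 d=1177/12114
S(33/4) = 371079/86144

Δ: Δ0=1/2, Δ1=2/3, Δ2=-2, Δ3=2/3, Δ4=-4/3
row 1: diag=10, rhs=1; c'=3/10, d'=1/10
row 2: denom=8−3·3/10=71/10; d'=(-16−3·1/10)/(71/10)=-163/71
row 3: denom=8−1·10/71=558/71; d'=(16−1·-163/71)/(558/71)=433/186
row 4: denom=12−3·71/186=673/62; d'=(-12−3·433/186)/(673/62)=-1177/673
back: M4=-1177/673
back: M3=433/186−71/186·-1177/673=2016/673
back: M2=-163/71−10/71·2016/673=-1829/673
back: M1=1/10−3/10·-1829/673=616/673
M: M0=0, M1=616/673, M2=-1829/673, M3=2016/673, M4=-1177/673, M5=0
seg 0: a=2, c=M0/2=0, d=(M1−M0)/(6·2)=154/2019, b=Δ0−h0·(2M0+M1)/6=787/4038
seg 1: a=3, c=M1/2=308/673, d=(M2−M1)/(6·3)=-815/4038, b=Δ1−h1·(2M1+M2)/6=4483/4038
seg 2: a=5, c=M2/2=-1829/1346, d=(M3−M2)/(6·1)=3845/4038, b=Δ2−h2·(2M2+M3)/6=-3217/2019
seg 3: a=3, c=M3/2=1008/673, d=(M4−M3)/(6·3)=-3193/12114, b=Δ3−h3·(2M3+M4)/6=-5873/4038
seg 4: a=5, c=M4/2=-1177/1346, d=(M5−M4)/(6·3)=1177/12114, b=Δ4−h4·(2M4+M5)/6=839/2019
t_q=33/4 → seg 3, τ=9/4; S=3+-5873/4038·τ+1008/673·τ²+-3193/12114·τ³=371079/86144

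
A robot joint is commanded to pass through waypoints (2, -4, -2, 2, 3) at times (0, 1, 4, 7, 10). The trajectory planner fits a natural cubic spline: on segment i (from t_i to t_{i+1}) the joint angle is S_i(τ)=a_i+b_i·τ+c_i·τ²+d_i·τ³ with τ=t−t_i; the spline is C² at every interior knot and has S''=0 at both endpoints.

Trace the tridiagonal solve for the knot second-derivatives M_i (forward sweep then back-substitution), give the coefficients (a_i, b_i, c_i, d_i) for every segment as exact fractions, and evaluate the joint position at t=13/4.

Δ: Δ0=-6, Δ1=2/3, Δ2=4/3, Δ3=1/3
row 1: diag=8, rhs=40; c'=3/8, d'=5
row 2: denom=12−3·3/8=87/8; d'=(4−3·5)/(87/8)=-88/87
row 3: denom=12−3·8/29=324/29; d'=(-6−3·-88/87)/(324/29)=-43/162
back: M3=-43/162
back: M2=-88/87−8/29·-43/162=-76/81
back: M1=5−3/8·-76/81=289/54
M: M0=0, M1=289/54, M2=-76/81, M3=-43/162, M4=0
seg 0: a=2, c=M0/2=0, d=(M1−M0)/(6·1)=289/324, b=Δ0−h0·(2M0+M1)/6=-2233/324
seg 1: a=-4, c=M1/2=289/108, d=(M2−M1)/(6·3)=-1019/2916, b=Δ1−h1·(2M1+M2)/6=-683/162
seg 2: a=-2, c=M2/2=-38/81, d=(M3−M2)/(6·3)=109/2916, b=Δ2−h2·(2M2+M3)/6=779/324
seg 3: a=2, c=M3/2=-43/324, d=(M4−M3)/(6·3)=43/2916, b=Δ3−h3·(2M3+M4)/6=97/162
t_q=13/4 → seg 1, τ=9/4; S=-4+-683/162·τ+289/108·τ²+-1019/2916·τ³=-9031/2304

  seg 0: a=2 b=-2233/324 c=0 d=289/324
  seg 1: a=-4 b=-683/162 c=289/108 d=-1019/2916
  seg 2: a=-2 b=779/324 c=-38/81 d=109/2916
  seg 3: a=2 b=97/162 c=-43/324 d=43/2916
S(13/4) = -9031/2304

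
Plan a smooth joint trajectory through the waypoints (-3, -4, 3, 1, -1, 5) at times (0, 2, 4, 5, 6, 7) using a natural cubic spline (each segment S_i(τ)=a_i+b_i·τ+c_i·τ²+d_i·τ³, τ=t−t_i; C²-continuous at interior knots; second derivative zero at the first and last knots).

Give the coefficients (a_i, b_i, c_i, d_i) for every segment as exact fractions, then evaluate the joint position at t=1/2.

Δ: Δ0=-1/2, Δ1=7/2, Δ2=-2, Δ3=-2, Δ4=6
row 1: diag=8, rhs=24; c'=1/4, d'=3
row 2: denom=6−2·1/4=11/2; d'=(-33−2·3)/(11/2)=-78/11
row 3: denom=4−1·2/11=42/11; d'=(0−1·-78/11)/(42/11)=13/7
row 4: denom=4−1·11/42=157/42; d'=(48−1·13/7)/(157/42)=1938/157
back: M4=1938/157
back: M3=13/7−11/42·1938/157=-216/157
back: M2=-78/11−2/11·-216/157=-1074/157
back: M1=3−1/4·-1074/157=1479/314
M: M0=0, M1=1479/314, M2=-1074/157, M3=-216/157, M4=1938/157, M5=0
seg 0: a=-3, c=M0/2=0, d=(M1−M0)/(6·2)=493/1256, b=Δ0−h0·(2M0+M1)/6=-325/157
seg 1: a=-4, c=M1/2=1479/628, d=(M2−M1)/(6·2)=-1209/1256, b=Δ1−h1·(2M1+M2)/6=829/314
seg 2: a=3, c=M2/2=-537/157, d=(M3−M2)/(6·1)=143/157, b=Δ2−h2·(2M2+M3)/6=80/157
seg 3: a=1, c=M3/2=-108/157, d=(M4−M3)/(6·1)=359/157, b=Δ3−h3·(2M3+M4)/6=-565/157
seg 4: a=-1, c=M4/2=969/157, d=(M5−M4)/(6·1)=-323/157, b=Δ4−h4·(2M4+M5)/6=296/157
t_q=1/2 → seg 0, τ=1/2; S=-3+-325/157·τ+0·τ²+493/1256·τ³=-40051/10048

  seg 0: a=-3 b=-325/157 c=0 d=493/1256
  seg 1: a=-4 b=829/314 c=1479/628 d=-1209/1256
  seg 2: a=3 b=80/157 c=-537/157 d=143/157
  seg 3: a=1 b=-565/157 c=-108/157 d=359/157
  seg 4: a=-1 b=296/157 c=969/157 d=-323/157
S(1/2) = -40051/10048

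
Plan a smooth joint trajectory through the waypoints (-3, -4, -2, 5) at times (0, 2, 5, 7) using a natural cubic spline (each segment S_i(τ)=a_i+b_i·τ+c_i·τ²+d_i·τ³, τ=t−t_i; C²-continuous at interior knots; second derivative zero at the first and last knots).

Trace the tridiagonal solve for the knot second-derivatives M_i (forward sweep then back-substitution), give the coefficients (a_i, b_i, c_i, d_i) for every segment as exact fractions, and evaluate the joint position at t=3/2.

Δ: Δ0=-1/2, Δ1=2/3, Δ2=7/2
row 1: diag=10, rhs=7; c'=3/10, d'=7/10
row 2: denom=10−3·3/10=91/10; d'=(17−3·7/10)/(91/10)=149/91
back: M2=149/91
back: M1=7/10−3/10·149/91=19/91
M: M0=0, M1=19/91, M2=149/91, M3=0
seg 0: a=-3, c=M0/2=0, d=(M1−M0)/(6·2)=19/1092, b=Δ0−h0·(2M0+M1)/6=-311/546
seg 1: a=-4, c=M1/2=19/182, d=(M2−M1)/(6·3)=5/63, b=Δ1−h1·(2M1+M2)/6=-197/546
seg 2: a=-2, c=M2/2=149/182, d=(M3−M2)/(6·2)=-149/1092, b=Δ2−h2·(2M2+M3)/6=1315/546
t_q=3/2 → seg 0, τ=3/2; S=-3+-311/546·τ+0·τ²+19/1092·τ³=-1579/416

  seg 0: a=-3 b=-311/546 c=0 d=19/1092
  seg 1: a=-4 b=-197/546 c=19/182 d=5/63
  seg 2: a=-2 b=1315/546 c=149/182 d=-149/1092
S(3/2) = -1579/416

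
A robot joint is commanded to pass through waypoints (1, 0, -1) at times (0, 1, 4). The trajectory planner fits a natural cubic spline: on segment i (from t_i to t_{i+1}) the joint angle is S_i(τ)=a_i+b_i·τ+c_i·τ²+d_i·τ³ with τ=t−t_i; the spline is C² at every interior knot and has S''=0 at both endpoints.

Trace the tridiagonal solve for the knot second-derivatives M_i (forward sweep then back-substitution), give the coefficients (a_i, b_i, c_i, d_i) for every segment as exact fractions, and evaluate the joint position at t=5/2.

Δ: Δ0=-1, Δ1=-1/3
row 1: diag=8, rhs=4; c'=3/8, d'=1/2
back: M1=1/2
M: M0=0, M1=1/2, M2=0
seg 0: a=1, c=M0/2=0, d=(M1−M0)/(6·1)=1/12, b=Δ0−h0·(2M0+M1)/6=-13/12
seg 1: a=0, c=M1/2=1/4, d=(M2−M1)/(6·3)=-1/36, b=Δ1−h1·(2M1+M2)/6=-5/6
t_q=5/2 → seg 1, τ=3/2; S=0+-5/6·τ+1/4·τ²+-1/36·τ³=-25/32

  seg 0: a=1 b=-13/12 c=0 d=1/12
  seg 1: a=0 b=-5/6 c=1/4 d=-1/36
S(5/2) = -25/32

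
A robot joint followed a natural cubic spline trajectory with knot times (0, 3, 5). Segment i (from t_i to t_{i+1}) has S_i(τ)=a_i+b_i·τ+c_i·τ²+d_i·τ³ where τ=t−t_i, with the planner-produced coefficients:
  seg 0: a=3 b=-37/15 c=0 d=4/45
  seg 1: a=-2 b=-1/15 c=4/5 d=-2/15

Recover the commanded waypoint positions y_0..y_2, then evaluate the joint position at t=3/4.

y_0 = S_0(0) = a_0 = 3
y_1 = S_1(0) = a_1 = -2
y_2 = S_1(2) = 0
t_q=3/4 is in segment 0 (τ=3/4); S_0(τ)=19/16

y_0=3 y_1=-2 y_2=0
S(3/4) = 19/16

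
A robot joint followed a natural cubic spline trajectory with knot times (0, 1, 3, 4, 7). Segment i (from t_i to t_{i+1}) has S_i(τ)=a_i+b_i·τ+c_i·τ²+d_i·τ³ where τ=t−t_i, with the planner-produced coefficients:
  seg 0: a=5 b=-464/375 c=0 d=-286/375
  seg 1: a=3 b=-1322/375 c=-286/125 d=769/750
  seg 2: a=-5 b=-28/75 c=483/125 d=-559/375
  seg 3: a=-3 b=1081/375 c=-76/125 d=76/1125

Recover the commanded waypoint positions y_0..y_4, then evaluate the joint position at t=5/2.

y_0 = S_0(0) = a_0 = 5
y_1 = S_1(0) = a_1 = 3
y_2 = S_2(0) = a_2 = -5
y_3 = S_3(0) = a_3 = -3
y_4 = S_3(3) = 2
t_q=5/2 is in segment 1 (τ=3/2); S_1(τ)=-7951/2000

y_0=5 y_1=3 y_2=-5 y_3=-3 y_4=2
S(5/2) = -7951/2000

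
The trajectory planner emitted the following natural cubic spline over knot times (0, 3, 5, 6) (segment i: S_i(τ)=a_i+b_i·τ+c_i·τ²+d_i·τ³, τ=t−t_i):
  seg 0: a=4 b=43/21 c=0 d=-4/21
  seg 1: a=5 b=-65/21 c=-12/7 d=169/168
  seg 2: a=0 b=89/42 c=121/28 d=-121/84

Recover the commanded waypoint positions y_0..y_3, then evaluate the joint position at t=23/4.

y_0 = S_0(0) = a_0 = 4
y_1 = S_1(0) = a_1 = 5
y_2 = S_2(0) = a_2 = 0
y_3 = S_2(1) = 5
t_q=23/4 is in segment 2 (τ=3/4); S_2(τ)=6115/1792

y_0=4 y_1=5 y_2=0 y_3=5
S(23/4) = 6115/1792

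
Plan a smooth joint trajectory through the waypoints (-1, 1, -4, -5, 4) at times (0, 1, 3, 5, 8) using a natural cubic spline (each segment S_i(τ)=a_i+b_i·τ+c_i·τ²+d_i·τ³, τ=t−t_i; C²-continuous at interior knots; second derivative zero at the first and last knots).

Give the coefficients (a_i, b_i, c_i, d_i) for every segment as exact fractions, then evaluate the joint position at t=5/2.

Δ: Δ0=2, Δ1=-5/2, Δ2=-1/2, Δ3=3
row 1: diag=6, rhs=-27; c'=1/3, d'=-9/2
row 2: denom=8−2·1/3=22/3; d'=(12−2·-9/2)/(22/3)=63/22
row 3: denom=10−2·3/11=104/11; d'=(21−2·63/22)/(104/11)=21/13
back: M3=21/13
back: M2=63/22−3/11·21/13=63/26
back: M1=-9/2−1/3·63/26=-69/13
M: M0=0, M1=-69/13, M2=63/26, M3=21/13, M4=0
seg 0: a=-1, c=M0/2=0, d=(M1−M0)/(6·1)=-23/26, b=Δ0−h0·(2M0+M1)/6=75/26
seg 1: a=1, c=M1/2=-69/26, d=(M2−M1)/(6·2)=67/104, b=Δ1−h1·(2M1+M2)/6=3/13
seg 2: a=-4, c=M2/2=63/52, d=(M3−M2)/(6·2)=-7/104, b=Δ2−h2·(2M2+M3)/6=-69/26
seg 3: a=-5, c=M3/2=21/26, d=(M4−M3)/(6·3)=-7/78, b=Δ3−h3·(2M3+M4)/6=18/13
t_q=5/2 → seg 1, τ=3/2; S=1+3/13·τ+-69/26·τ²+67/104·τ³=-2039/832

  seg 0: a=-1 b=75/26 c=0 d=-23/26
  seg 1: a=1 b=3/13 c=-69/26 d=67/104
  seg 2: a=-4 b=-69/26 c=63/52 d=-7/104
  seg 3: a=-5 b=18/13 c=21/26 d=-7/78
S(5/2) = -2039/832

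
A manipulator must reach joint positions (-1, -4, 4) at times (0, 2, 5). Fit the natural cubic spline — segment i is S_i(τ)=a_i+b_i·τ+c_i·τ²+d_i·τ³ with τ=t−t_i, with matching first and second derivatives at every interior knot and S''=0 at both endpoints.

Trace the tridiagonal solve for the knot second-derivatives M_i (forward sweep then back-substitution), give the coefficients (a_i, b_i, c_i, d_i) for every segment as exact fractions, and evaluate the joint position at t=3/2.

  seg 0: a=-1 b=-7/3 c=0 d=5/24
  seg 1: a=-4 b=1/6 c=5/4 d=-5/36
S(3/2) = -243/64

Δ: Δ0=-3/2, Δ1=8/3
row 1: diag=10, rhs=25; c'=3/10, d'=5/2
back: M1=5/2
M: M0=0, M1=5/2, M2=0
seg 0: a=-1, c=M0/2=0, d=(M1−M0)/(6·2)=5/24, b=Δ0−h0·(2M0+M1)/6=-7/3
seg 1: a=-4, c=M1/2=5/4, d=(M2−M1)/(6·3)=-5/36, b=Δ1−h1·(2M1+M2)/6=1/6
t_q=3/2 → seg 0, τ=3/2; S=-1+-7/3·τ+0·τ²+5/24·τ³=-243/64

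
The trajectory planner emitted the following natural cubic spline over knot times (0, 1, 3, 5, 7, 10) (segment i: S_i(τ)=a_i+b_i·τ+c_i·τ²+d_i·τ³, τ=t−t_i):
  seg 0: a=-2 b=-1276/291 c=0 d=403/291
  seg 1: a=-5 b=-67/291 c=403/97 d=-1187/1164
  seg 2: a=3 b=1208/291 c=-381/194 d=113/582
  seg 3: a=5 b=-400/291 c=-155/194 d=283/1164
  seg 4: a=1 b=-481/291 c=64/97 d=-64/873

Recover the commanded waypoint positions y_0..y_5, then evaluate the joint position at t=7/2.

y_0=-2 y_1=-5 y_2=3 y_3=5 y_4=1 y_5=0
S(7/2) = 7153/1552

y_0 = S_0(0) = a_0 = -2
y_1 = S_1(0) = a_1 = -5
y_2 = S_2(0) = a_2 = 3
y_3 = S_3(0) = a_3 = 5
y_4 = S_4(0) = a_4 = 1
y_5 = S_4(3) = 0
t_q=7/2 is in segment 2 (τ=1/2); S_2(τ)=7153/1552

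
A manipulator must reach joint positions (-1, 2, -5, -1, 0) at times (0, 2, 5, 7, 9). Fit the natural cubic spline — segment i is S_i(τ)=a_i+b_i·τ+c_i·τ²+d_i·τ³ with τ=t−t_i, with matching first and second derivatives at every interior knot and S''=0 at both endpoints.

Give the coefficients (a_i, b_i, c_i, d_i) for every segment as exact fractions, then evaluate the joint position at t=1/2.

Δ: Δ0=3/2, Δ1=-7/3, Δ2=2, Δ3=1/2
row 1: diag=10, rhs=-23; c'=3/10, d'=-23/10
row 2: denom=10−3·3/10=91/10; d'=(26−3·-23/10)/(91/10)=47/13
row 3: denom=8−2·20/91=688/91; d'=(-9−2·47/13)/(688/91)=-1477/688
back: M3=-1477/688
back: M2=47/13−20/91·-1477/688=703/172
back: M1=-23/10−3/10·703/172=-1213/344
M: M0=0, M1=-1213/344, M2=703/172, M3=-1477/688, M4=0
seg 0: a=-1, c=M0/2=0, d=(M1−M0)/(6·2)=-1213/4128, b=Δ0−h0·(2M0+M1)/6=2761/1032
seg 1: a=2, c=M1/2=-1213/688, d=(M2−M1)/(6·3)=291/688, b=Δ1−h1·(2M1+M2)/6=-439/516
seg 2: a=-5, c=M2/2=703/344, d=(M3−M2)/(6·2)=-4289/8256, b=Δ2−h2·(2M2+M3)/6=-19/2064
seg 3: a=-1, c=M3/2=-1477/1376, d=(M4−M3)/(6·2)=1477/8256, b=Δ3−h3·(2M3+M4)/6=1993/1032
t_q=1/2 → seg 0, τ=1/2; S=-1+2761/1032·τ+0·τ²+-1213/4128·τ³=3313/11008

  seg 0: a=-1 b=2761/1032 c=0 d=-1213/4128
  seg 1: a=2 b=-439/516 c=-1213/688 d=291/688
  seg 2: a=-5 b=-19/2064 c=703/344 d=-4289/8256
  seg 3: a=-1 b=1993/1032 c=-1477/1376 d=1477/8256
S(1/2) = 3313/11008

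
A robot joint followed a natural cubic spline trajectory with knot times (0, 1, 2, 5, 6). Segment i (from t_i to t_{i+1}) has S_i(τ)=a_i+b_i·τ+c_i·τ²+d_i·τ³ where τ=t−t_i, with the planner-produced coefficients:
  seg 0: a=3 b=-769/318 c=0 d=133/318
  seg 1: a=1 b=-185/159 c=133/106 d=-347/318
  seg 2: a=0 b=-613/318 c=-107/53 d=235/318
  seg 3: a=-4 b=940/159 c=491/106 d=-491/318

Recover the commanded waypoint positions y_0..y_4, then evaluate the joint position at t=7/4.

y_0=3 y_1=1 y_2=0 y_3=-4 y_4=5
S(7/4) = 2529/6784

y_0 = S_0(0) = a_0 = 3
y_1 = S_1(0) = a_1 = 1
y_2 = S_2(0) = a_2 = 0
y_3 = S_3(0) = a_3 = -4
y_4 = S_3(1) = 5
t_q=7/4 is in segment 1 (τ=3/4); S_1(τ)=2529/6784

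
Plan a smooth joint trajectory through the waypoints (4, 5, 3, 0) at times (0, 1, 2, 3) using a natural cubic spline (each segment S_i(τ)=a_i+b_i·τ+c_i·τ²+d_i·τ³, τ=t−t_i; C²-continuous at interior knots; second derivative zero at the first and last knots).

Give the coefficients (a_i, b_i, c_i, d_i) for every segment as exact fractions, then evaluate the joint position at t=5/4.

  seg 0: a=4 b=26/15 c=0 d=-11/15
  seg 1: a=5 b=-7/15 c=-11/5 d=2/3
  seg 2: a=3 b=-43/15 c=-1/5 d=1/15
S(5/4) = 761/160

Δ: Δ0=1, Δ1=-2, Δ2=-3
row 1: diag=4, rhs=-18; c'=1/4, d'=-9/2
row 2: denom=4−1·1/4=15/4; d'=(-6−1·-9/2)/(15/4)=-2/5
back: M2=-2/5
back: M1=-9/2−1/4·-2/5=-22/5
M: M0=0, M1=-22/5, M2=-2/5, M3=0
seg 0: a=4, c=M0/2=0, d=(M1−M0)/(6·1)=-11/15, b=Δ0−h0·(2M0+M1)/6=26/15
seg 1: a=5, c=M1/2=-11/5, d=(M2−M1)/(6·1)=2/3, b=Δ1−h1·(2M1+M2)/6=-7/15
seg 2: a=3, c=M2/2=-1/5, d=(M3−M2)/(6·1)=1/15, b=Δ2−h2·(2M2+M3)/6=-43/15
t_q=5/4 → seg 1, τ=1/4; S=5+-7/15·τ+-11/5·τ²+2/3·τ³=761/160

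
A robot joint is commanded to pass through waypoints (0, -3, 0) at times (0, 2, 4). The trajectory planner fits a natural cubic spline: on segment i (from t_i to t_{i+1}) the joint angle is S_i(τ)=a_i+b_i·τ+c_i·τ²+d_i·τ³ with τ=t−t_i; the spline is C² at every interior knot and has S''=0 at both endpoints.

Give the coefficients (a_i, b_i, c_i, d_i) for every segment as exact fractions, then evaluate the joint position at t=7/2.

Δ: Δ0=-3/2, Δ1=3/2
row 1: diag=8, rhs=18; c'=1/4, d'=9/4
back: M1=9/4
M: M0=0, M1=9/4, M2=0
seg 0: a=0, c=M0/2=0, d=(M1−M0)/(6·2)=3/16, b=Δ0−h0·(2M0+M1)/6=-9/4
seg 1: a=-3, c=M1/2=9/8, d=(M2−M1)/(6·2)=-3/16, b=Δ1−h1·(2M1+M2)/6=0
t_q=7/2 → seg 1, τ=3/2; S=-3+0·τ+9/8·τ²+-3/16·τ³=-141/128

  seg 0: a=0 b=-9/4 c=0 d=3/16
  seg 1: a=-3 b=0 c=9/8 d=-3/16
S(7/2) = -141/128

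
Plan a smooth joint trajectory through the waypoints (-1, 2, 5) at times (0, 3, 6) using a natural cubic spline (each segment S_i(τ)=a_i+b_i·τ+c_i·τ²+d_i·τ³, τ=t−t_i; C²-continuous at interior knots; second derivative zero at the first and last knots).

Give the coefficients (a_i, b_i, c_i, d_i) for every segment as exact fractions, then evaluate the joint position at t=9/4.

  seg 0: a=-1 b=1 c=0 d=0
  seg 1: a=2 b=1 c=0 d=0
S(9/4) = 5/4

Δ: Δ0=1, Δ1=1
row 1: diag=12, rhs=0; c'=1/4, d'=0
back: M1=0
M: M0=0, M1=0, M2=0
seg 0: a=-1, c=M0/2=0, d=(M1−M0)/(6·3)=0, b=Δ0−h0·(2M0+M1)/6=1
seg 1: a=2, c=M1/2=0, d=(M2−M1)/(6·3)=0, b=Δ1−h1·(2M1+M2)/6=1
t_q=9/4 → seg 0, τ=9/4; S=-1+1·τ+0·τ²+0·τ³=5/4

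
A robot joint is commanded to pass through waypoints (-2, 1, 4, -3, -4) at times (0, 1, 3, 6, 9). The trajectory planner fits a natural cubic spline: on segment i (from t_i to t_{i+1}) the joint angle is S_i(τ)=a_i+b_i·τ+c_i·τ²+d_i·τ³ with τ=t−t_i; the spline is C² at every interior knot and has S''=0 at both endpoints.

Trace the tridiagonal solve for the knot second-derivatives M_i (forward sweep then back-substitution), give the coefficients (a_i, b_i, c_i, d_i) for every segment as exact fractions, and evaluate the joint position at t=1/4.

Δ: Δ0=3, Δ1=3/2, Δ2=-7/3, Δ3=-1/3
row 1: diag=6, rhs=-9; c'=1/3, d'=-3/2
row 2: denom=10−2·1/3=28/3; d'=(-23−2·-3/2)/(28/3)=-15/7
row 3: denom=12−3·9/28=309/28; d'=(12−3·-15/7)/(309/28)=172/103
back: M3=172/103
back: M2=-15/7−9/28·172/103=-276/103
back: M1=-3/2−1/3·-276/103=-125/206
M: M0=0, M1=-125/206, M2=-276/103, M3=172/103, M4=0
seg 0: a=-2, c=M0/2=0, d=(M1−M0)/(6·1)=-125/1236, b=Δ0−h0·(2M0+M1)/6=3833/1236
seg 1: a=1, c=M1/2=-125/412, d=(M2−M1)/(6·2)=-427/2472, b=Δ1−h1·(2M1+M2)/6=1729/618
seg 2: a=4, c=M2/2=-138/103, d=(M3−M2)/(6·3)=224/927, b=Δ2−h2·(2M2+M3)/6=-151/309
seg 3: a=-3, c=M3/2=86/103, d=(M4−M3)/(6·3)=-86/927, b=Δ3−h3·(2M3+M4)/6=-619/309
t_q=1/4 → seg 0, τ=1/4; S=-2+3833/1236·τ+0·τ²+-125/1236·τ³=-32335/26368

  seg 0: a=-2 b=3833/1236 c=0 d=-125/1236
  seg 1: a=1 b=1729/618 c=-125/412 d=-427/2472
  seg 2: a=4 b=-151/309 c=-138/103 d=224/927
  seg 3: a=-3 b=-619/309 c=86/103 d=-86/927
S(1/4) = -32335/26368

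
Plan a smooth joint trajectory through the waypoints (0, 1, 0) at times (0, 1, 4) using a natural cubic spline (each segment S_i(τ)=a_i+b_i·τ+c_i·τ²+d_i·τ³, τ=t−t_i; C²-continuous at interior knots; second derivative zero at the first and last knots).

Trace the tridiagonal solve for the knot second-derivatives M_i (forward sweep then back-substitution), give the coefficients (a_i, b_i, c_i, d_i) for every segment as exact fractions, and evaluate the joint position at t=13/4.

  seg 0: a=0 b=7/6 c=0 d=-1/6
  seg 1: a=1 b=2/3 c=-1/2 d=1/18
S(13/4) = 77/128

Δ: Δ0=1, Δ1=-1/3
row 1: diag=8, rhs=-8; c'=3/8, d'=-1
back: M1=-1
M: M0=0, M1=-1, M2=0
seg 0: a=0, c=M0/2=0, d=(M1−M0)/(6·1)=-1/6, b=Δ0−h0·(2M0+M1)/6=7/6
seg 1: a=1, c=M1/2=-1/2, d=(M2−M1)/(6·3)=1/18, b=Δ1−h1·(2M1+M2)/6=2/3
t_q=13/4 → seg 1, τ=9/4; S=1+2/3·τ+-1/2·τ²+1/18·τ³=77/128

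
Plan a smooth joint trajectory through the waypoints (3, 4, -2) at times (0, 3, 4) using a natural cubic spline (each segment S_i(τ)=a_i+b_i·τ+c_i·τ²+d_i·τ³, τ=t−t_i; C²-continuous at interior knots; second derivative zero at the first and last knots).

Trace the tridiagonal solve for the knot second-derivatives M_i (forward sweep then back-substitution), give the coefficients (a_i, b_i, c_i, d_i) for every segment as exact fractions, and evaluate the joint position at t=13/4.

  seg 0: a=3 b=65/24 c=0 d=-19/72
  seg 1: a=4 b=-53/12 c=-19/8 d=19/24
S(13/4) = 1413/512

Δ: Δ0=1/3, Δ1=-6
row 1: diag=8, rhs=-38; c'=1/8, d'=-19/4
back: M1=-19/4
M: M0=0, M1=-19/4, M2=0
seg 0: a=3, c=M0/2=0, d=(M1−M0)/(6·3)=-19/72, b=Δ0−h0·(2M0+M1)/6=65/24
seg 1: a=4, c=M1/2=-19/8, d=(M2−M1)/(6·1)=19/24, b=Δ1−h1·(2M1+M2)/6=-53/12
t_q=13/4 → seg 1, τ=1/4; S=4+-53/12·τ+-19/8·τ²+19/24·τ³=1413/512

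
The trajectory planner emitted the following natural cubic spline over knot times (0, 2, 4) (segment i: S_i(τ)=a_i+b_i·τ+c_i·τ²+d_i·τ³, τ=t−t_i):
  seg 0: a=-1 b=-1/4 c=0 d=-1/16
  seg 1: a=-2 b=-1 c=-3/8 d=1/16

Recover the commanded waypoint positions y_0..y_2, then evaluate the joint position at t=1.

y_0=-1 y_1=-2 y_2=-5
S(1) = -21/16

y_0 = S_0(0) = a_0 = -1
y_1 = S_1(0) = a_1 = -2
y_2 = S_1(2) = -5
t_q=1 is in segment 0 (τ=1); S_0(τ)=-21/16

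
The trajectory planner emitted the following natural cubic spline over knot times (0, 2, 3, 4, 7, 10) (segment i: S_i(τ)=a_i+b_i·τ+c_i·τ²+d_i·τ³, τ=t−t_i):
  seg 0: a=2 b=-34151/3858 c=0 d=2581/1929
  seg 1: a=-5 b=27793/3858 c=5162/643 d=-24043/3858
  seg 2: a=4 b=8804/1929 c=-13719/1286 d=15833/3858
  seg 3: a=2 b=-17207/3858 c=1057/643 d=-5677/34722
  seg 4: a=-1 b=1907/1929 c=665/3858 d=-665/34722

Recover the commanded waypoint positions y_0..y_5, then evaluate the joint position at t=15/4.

y_0 = S_0(0) = a_0 = 2
y_1 = S_1(0) = a_1 = -5
y_2 = S_2(0) = a_2 = 4
y_3 = S_3(0) = a_3 = 2
y_4 = S_4(0) = a_4 = -1
y_5 = S_4(3) = 3
t_q=15/4 is in segment 2 (τ=3/4); S_2(τ)=259557/82304

y_0=2 y_1=-5 y_2=4 y_3=2 y_4=-1 y_5=3
S(15/4) = 259557/82304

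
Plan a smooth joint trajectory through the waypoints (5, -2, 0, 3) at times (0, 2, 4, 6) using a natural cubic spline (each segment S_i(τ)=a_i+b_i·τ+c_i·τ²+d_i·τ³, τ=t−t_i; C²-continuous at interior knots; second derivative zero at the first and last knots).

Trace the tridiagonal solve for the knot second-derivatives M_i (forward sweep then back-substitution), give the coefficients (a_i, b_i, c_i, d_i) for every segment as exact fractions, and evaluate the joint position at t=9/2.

  seg 0: a=5 b=-14/3 c=0 d=7/24
  seg 1: a=-2 b=-7/6 c=7/4 d=-1/3
  seg 2: a=0 b=11/6 c=-1/4 d=1/24
S(9/2) = 55/64

Δ: Δ0=-7/2, Δ1=1, Δ2=3/2
row 1: diag=8, rhs=27; c'=1/4, d'=27/8
row 2: denom=8−2·1/4=15/2; d'=(3−2·27/8)/(15/2)=-1/2
back: M2=-1/2
back: M1=27/8−1/4·-1/2=7/2
M: M0=0, M1=7/2, M2=-1/2, M3=0
seg 0: a=5, c=M0/2=0, d=(M1−M0)/(6·2)=7/24, b=Δ0−h0·(2M0+M1)/6=-14/3
seg 1: a=-2, c=M1/2=7/4, d=(M2−M1)/(6·2)=-1/3, b=Δ1−h1·(2M1+M2)/6=-7/6
seg 2: a=0, c=M2/2=-1/4, d=(M3−M2)/(6·2)=1/24, b=Δ2−h2·(2M2+M3)/6=11/6
t_q=9/2 → seg 2, τ=1/2; S=0+11/6·τ+-1/4·τ²+1/24·τ³=55/64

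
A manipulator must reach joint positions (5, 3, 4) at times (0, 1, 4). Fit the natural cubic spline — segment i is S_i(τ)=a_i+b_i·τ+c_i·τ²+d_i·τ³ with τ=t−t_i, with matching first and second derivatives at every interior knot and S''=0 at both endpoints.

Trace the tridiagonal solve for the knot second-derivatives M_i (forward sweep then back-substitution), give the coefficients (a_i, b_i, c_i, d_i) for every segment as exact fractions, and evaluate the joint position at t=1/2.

  seg 0: a=5 b=-55/24 c=0 d=7/24
  seg 1: a=3 b=-17/12 c=7/8 d=-7/72
S(1/2) = 249/64

Δ: Δ0=-2, Δ1=1/3
row 1: diag=8, rhs=14; c'=3/8, d'=7/4
back: M1=7/4
M: M0=0, M1=7/4, M2=0
seg 0: a=5, c=M0/2=0, d=(M1−M0)/(6·1)=7/24, b=Δ0−h0·(2M0+M1)/6=-55/24
seg 1: a=3, c=M1/2=7/8, d=(M2−M1)/(6·3)=-7/72, b=Δ1−h1·(2M1+M2)/6=-17/12
t_q=1/2 → seg 0, τ=1/2; S=5+-55/24·τ+0·τ²+7/24·τ³=249/64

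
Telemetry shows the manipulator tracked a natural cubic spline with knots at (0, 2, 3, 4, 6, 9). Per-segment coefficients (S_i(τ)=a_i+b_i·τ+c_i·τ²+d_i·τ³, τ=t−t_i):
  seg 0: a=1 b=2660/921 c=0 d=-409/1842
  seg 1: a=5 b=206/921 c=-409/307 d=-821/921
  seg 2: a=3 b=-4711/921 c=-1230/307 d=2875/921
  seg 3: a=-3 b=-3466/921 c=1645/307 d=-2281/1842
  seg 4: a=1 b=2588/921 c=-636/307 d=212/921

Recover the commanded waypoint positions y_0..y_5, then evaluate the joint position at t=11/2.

y_0=1 y_1=5 y_2=3 y_3=-3 y_4=1 y_5=-3
S(11/2) = -3773/4912

y_0 = S_0(0) = a_0 = 1
y_1 = S_1(0) = a_1 = 5
y_2 = S_2(0) = a_2 = 3
y_3 = S_3(0) = a_3 = -3
y_4 = S_4(0) = a_4 = 1
y_5 = S_4(3) = -3
t_q=11/2 is in segment 3 (τ=3/2); S_3(τ)=-3773/4912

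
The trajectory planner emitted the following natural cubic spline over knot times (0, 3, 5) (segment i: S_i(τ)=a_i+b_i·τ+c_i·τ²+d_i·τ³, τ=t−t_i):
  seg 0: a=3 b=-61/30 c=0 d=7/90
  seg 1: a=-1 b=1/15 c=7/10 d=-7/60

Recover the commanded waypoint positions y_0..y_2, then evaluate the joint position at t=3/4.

y_0 = S_0(0) = a_0 = 3
y_1 = S_1(0) = a_1 = -1
y_2 = S_1(2) = 1
t_q=3/4 is in segment 0 (τ=3/4); S_0(τ)=193/128

y_0=3 y_1=-1 y_2=1
S(3/4) = 193/128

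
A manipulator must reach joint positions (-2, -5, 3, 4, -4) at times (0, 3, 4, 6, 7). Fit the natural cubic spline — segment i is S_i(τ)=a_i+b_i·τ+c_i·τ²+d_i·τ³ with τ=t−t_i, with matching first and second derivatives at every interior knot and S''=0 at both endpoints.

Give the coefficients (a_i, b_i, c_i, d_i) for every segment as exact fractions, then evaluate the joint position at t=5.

Δ: Δ0=-1, Δ1=8, Δ2=1/2, Δ3=-8
row 1: diag=8, rhs=54; c'=1/8, d'=27/4
row 2: denom=6−1·1/8=47/8; d'=(-45−1·27/4)/(47/8)=-414/47
row 3: denom=6−2·16/47=250/47; d'=(-51−2·-414/47)/(250/47)=-1569/250
back: M3=-1569/250
back: M2=-414/47−16/47·-1569/250=-834/125
back: M1=27/4−1/8·-834/125=948/125
M: M0=0, M1=948/125, M2=-834/125, M3=-1569/250, M4=0
seg 0: a=-2, c=M0/2=0, d=(M1−M0)/(6·3)=158/375, b=Δ0−h0·(2M0+M1)/6=-599/125
seg 1: a=-5, c=M1/2=474/125, d=(M2−M1)/(6·1)=-297/125, b=Δ1−h1·(2M1+M2)/6=823/125
seg 2: a=3, c=M2/2=-417/125, d=(M3−M2)/(6·2)=33/1000, b=Δ2−h2·(2M2+M3)/6=176/25
seg 3: a=4, c=M3/2=-1569/500, d=(M4−M3)/(6·1)=523/500, b=Δ3−h3·(2M3+M4)/6=-1477/250
t_q=5 → seg 2, τ=1; S=3+176/25·τ+-417/125·τ²+33/1000·τ³=6737/1000

  seg 0: a=-2 b=-599/125 c=0 d=158/375
  seg 1: a=-5 b=823/125 c=474/125 d=-297/125
  seg 2: a=3 b=176/25 c=-417/125 d=33/1000
  seg 3: a=4 b=-1477/250 c=-1569/500 d=523/500
S(5) = 6737/1000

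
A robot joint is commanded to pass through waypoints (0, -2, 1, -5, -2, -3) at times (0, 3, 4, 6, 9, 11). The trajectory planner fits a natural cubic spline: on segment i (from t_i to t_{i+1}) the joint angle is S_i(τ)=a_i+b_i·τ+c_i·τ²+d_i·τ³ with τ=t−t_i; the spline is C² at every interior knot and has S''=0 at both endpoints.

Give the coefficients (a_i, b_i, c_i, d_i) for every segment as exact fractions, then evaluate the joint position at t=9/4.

  seg 0: a=0 b=-10109/3957 c=0 d=7471/35613
  seg 1: a=-2 b=12304/3957 c=7471/3957 d=-7904/3957
  seg 2: a=1 b=1178/1319 c=-16241/3957 d=17077/15828
  seg 3: a=-5 b=-10199/3957 c=18749/7914 d=-27935/71226
  seg 4: a=-2 b=8291/7914 c=-1531/1319 d=1531/7914
S(9/4) = -283515/84416

Δ: Δ0=-2/3, Δ1=3, Δ2=-3, Δ3=1, Δ4=-1/2
row 1: diag=8, rhs=22; c'=1/8, d'=11/4
row 2: denom=6−1·1/8=47/8; d'=(-36−1·11/4)/(47/8)=-310/47
row 3: denom=10−2·16/47=438/47; d'=(24−2·-310/47)/(438/47)=874/219
row 4: denom=10−3·47/146=1319/146; d'=(-9−3·874/219)/(1319/146)=-3062/1319
back: M4=-3062/1319
back: M3=874/219−47/146·-3062/1319=18749/3957
back: M2=-310/47−16/47·18749/3957=-32482/3957
back: M1=11/4−1/8·-32482/3957=14942/3957
M: M0=0, M1=14942/3957, M2=-32482/3957, M3=18749/3957, M4=-3062/1319, M5=0
seg 0: a=0, c=M0/2=0, d=(M1−M0)/(6·3)=7471/35613, b=Δ0−h0·(2M0+M1)/6=-10109/3957
seg 1: a=-2, c=M1/2=7471/3957, d=(M2−M1)/(6·1)=-7904/3957, b=Δ1−h1·(2M1+M2)/6=12304/3957
seg 2: a=1, c=M2/2=-16241/3957, d=(M3−M2)/(6·2)=17077/15828, b=Δ2−h2·(2M2+M3)/6=1178/1319
seg 3: a=-5, c=M3/2=18749/7914, d=(M4−M3)/(6·3)=-27935/71226, b=Δ3−h3·(2M3+M4)/6=-10199/3957
seg 4: a=-2, c=M4/2=-1531/1319, d=(M5−M4)/(6·2)=1531/7914, b=Δ4−h4·(2M4+M5)/6=8291/7914
t_q=9/4 → seg 0, τ=9/4; S=0+-10109/3957·τ+0·τ²+7471/35613·τ³=-283515/84416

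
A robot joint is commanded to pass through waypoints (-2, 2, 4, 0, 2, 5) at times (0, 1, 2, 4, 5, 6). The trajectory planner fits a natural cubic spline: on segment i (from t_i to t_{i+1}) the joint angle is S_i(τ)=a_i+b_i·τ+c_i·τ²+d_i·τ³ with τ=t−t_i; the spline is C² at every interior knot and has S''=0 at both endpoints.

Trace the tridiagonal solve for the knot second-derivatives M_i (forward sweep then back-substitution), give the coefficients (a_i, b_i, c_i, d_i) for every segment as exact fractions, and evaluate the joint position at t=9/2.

  seg 0: a=-2 b=1982/465 c=0 d=-122/465
  seg 1: a=2 b=1616/465 c=-122/155 d=-64/93
  seg 2: a=4 b=-76/465 c=-442/155 d=29/30
  seg 3: a=0 b=14/465 c=457/155 d=-91/93
  seg 4: a=2 b=1391/465 c=2/155 d=-2/465
S(9/2) = 781/1240

Δ: Δ0=4, Δ1=2, Δ2=-2, Δ3=2, Δ4=3
row 1: diag=4, rhs=-12; c'=1/4, d'=-3
row 2: denom=6−1·1/4=23/4; d'=(-24−1·-3)/(23/4)=-84/23
row 3: denom=6−2·8/23=122/23; d'=(24−2·-84/23)/(122/23)=360/61
row 4: denom=4−1·23/122=465/122; d'=(6−1·360/61)/(465/122)=4/155
back: M4=4/155
back: M3=360/61−23/122·4/155=914/155
back: M2=-84/23−8/23·914/155=-884/155
back: M1=-3−1/4·-884/155=-244/155
M: M0=0, M1=-244/155, M2=-884/155, M3=914/155, M4=4/155, M5=0
seg 0: a=-2, c=M0/2=0, d=(M1−M0)/(6·1)=-122/465, b=Δ0−h0·(2M0+M1)/6=1982/465
seg 1: a=2, c=M1/2=-122/155, d=(M2−M1)/(6·1)=-64/93, b=Δ1−h1·(2M1+M2)/6=1616/465
seg 2: a=4, c=M2/2=-442/155, d=(M3−M2)/(6·2)=29/30, b=Δ2−h2·(2M2+M3)/6=-76/465
seg 3: a=0, c=M3/2=457/155, d=(M4−M3)/(6·1)=-91/93, b=Δ3−h3·(2M3+M4)/6=14/465
seg 4: a=2, c=M4/2=2/155, d=(M5−M4)/(6·1)=-2/465, b=Δ4−h4·(2M4+M5)/6=1391/465
t_q=9/2 → seg 3, τ=1/2; S=0+14/465·τ+457/155·τ²+-91/93·τ³=781/1240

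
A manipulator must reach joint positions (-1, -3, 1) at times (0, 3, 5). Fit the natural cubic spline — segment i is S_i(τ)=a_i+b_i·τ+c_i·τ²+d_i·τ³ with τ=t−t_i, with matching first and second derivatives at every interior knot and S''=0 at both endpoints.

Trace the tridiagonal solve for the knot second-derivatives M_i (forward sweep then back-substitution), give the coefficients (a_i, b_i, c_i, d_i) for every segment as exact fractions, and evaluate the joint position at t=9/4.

Δ: Δ0=-2/3, Δ1=2
row 1: diag=10, rhs=16; c'=1/5, d'=8/5
back: M1=8/5
M: M0=0, M1=8/5, M2=0
seg 0: a=-1, c=M0/2=0, d=(M1−M0)/(6·3)=4/45, b=Δ0−h0·(2M0+M1)/6=-22/15
seg 1: a=-3, c=M1/2=4/5, d=(M2−M1)/(6·2)=-2/15, b=Δ1−h1·(2M1+M2)/6=14/15
t_q=9/4 → seg 0, τ=9/4; S=-1+-22/15·τ+0·τ²+4/45·τ³=-263/80

  seg 0: a=-1 b=-22/15 c=0 d=4/45
  seg 1: a=-3 b=14/15 c=4/5 d=-2/15
S(9/4) = -263/80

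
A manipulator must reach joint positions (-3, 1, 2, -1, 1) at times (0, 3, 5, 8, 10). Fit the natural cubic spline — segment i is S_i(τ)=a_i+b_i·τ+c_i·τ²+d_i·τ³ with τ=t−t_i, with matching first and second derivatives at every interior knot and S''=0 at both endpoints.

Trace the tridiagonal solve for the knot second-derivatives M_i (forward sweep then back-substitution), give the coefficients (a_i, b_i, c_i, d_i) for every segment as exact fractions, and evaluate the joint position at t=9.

  seg 0: a=-3 b=29/20 c=0 d=-7/540
  seg 1: a=1 b=11/10 c=-7/60 d=-11/120
  seg 2: a=2 b=-7/15 c=-2/3 d=22/135
  seg 3: a=-1 b=-1/15 c=4/5 d=-2/15
S(9) = -2/5

Δ: Δ0=4/3, Δ1=1/2, Δ2=-1, Δ3=1
row 1: diag=10, rhs=-5; c'=1/5, d'=-1/2
row 2: denom=10−2·1/5=48/5; d'=(-9−2·-1/2)/(48/5)=-5/6
row 3: denom=10−3·5/16=145/16; d'=(12−3·-5/6)/(145/16)=8/5
back: M3=8/5
back: M2=-5/6−5/16·8/5=-4/3
back: M1=-1/2−1/5·-4/3=-7/30
M: M0=0, M1=-7/30, M2=-4/3, M3=8/5, M4=0
seg 0: a=-3, c=M0/2=0, d=(M1−M0)/(6·3)=-7/540, b=Δ0−h0·(2M0+M1)/6=29/20
seg 1: a=1, c=M1/2=-7/60, d=(M2−M1)/(6·2)=-11/120, b=Δ1−h1·(2M1+M2)/6=11/10
seg 2: a=2, c=M2/2=-2/3, d=(M3−M2)/(6·3)=22/135, b=Δ2−h2·(2M2+M3)/6=-7/15
seg 3: a=-1, c=M3/2=4/5, d=(M4−M3)/(6·2)=-2/15, b=Δ3−h3·(2M3+M4)/6=-1/15
t_q=9 → seg 3, τ=1; S=-1+-1/15·τ+4/5·τ²+-2/15·τ³=-2/5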